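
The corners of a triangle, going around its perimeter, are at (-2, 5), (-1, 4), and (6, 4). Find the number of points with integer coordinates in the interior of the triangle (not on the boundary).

0

The shoelace formula gives twice the area as |((-2)·4 − (-1)·5) + ((-1)·4 − 6·4) + (6·5 − (-2)·4)| = 7, so the area is 7/2.
Summing gcd(|Δx|,|Δy|) over the edges gives the boundary count: gcd(1,1) + gcd(7,0) + gcd(8,1) = 1+7+1 = 9.
Pick's theorem gives I = A − B/2 + 1 = 7/2 − 9/2 + 1 = 0.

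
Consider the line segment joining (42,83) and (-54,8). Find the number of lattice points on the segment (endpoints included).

4

The number of lattice points on a segment between lattice points is gcd(|Δx|,|Δy|) + 1 = gcd(96,75) + 1 = 3 + 1 = 4.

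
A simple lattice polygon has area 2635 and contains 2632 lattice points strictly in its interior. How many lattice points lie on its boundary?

Pick's theorem gives A = I + B/2 − 1, so B = 2(A − I + 1) = 2(2635 − 2632 + 1) = 8.

8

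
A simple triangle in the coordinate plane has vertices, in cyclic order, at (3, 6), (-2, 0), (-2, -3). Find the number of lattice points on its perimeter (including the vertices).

Summing gcd(|Δx|,|Δy|) over the edges gives the boundary count: gcd(5,6) + gcd(0,3) + gcd(5,9) = 1+3+1 = 5.

5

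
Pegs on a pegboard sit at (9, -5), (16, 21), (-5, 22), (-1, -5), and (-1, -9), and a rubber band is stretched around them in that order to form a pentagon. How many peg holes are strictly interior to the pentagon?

By the shoelace formula, twice the signed area is |[9·21 − 16·(-5)] + [16·22 − (-5)·21] + [(-5)·(-5) − (-1)·22] + [(-1)·(-9) − (-1)·(-5)] + [(-1)·(-5) − 9·(-9)]| = 863, so the area is 863/2.
Along each edge there are gcd(|Δx|,|Δy|)+1 lattice points, so counting each shared vertex once the boundary has gcd(7,26) + gcd(21,1) + gcd(4,27) + gcd(0,4) + gcd(10,4) = 1+1+1+4+2 = 9.
Pick's theorem gives I = A − B/2 + 1 = 863/2 − 9/2 + 1 = 428.

428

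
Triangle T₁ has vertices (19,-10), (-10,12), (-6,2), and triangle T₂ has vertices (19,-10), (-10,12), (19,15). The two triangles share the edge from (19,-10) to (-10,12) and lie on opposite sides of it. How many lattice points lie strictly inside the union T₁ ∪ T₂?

The union is the simple quadrilateral with vertices (19,-10), (-6,2), (-10,12), (19,15) in order.
Using the shoelace formula, 2A = |[19·2 − (-6)·(-10)] + [(-6)·12 − (-10)·2] + [(-10)·15 − 19·12] + [19·(-10) − 19·15]| = 927, so the area is 463.5.
Summing gcd(|Δx|,|Δy|) over the edges gives the boundary count: gcd(25,12) + gcd(4,10) + gcd(29,3) + gcd(0,25) = 1+2+1+25 = 29.
By Pick's theorem I = A − B/2 + 1 = 463.5 − 29/2 + 1 = 450.

450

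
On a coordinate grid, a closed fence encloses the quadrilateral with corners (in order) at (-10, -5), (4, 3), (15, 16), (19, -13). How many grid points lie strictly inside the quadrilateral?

By the shoelace formula, twice the signed area is |[(-10)·3 − 4·(-5)] + [4·16 − 15·3] + [15·(-13) − 19·16] + [19·(-5) − (-10)·(-13)]| = 715, so the area is 357.5.
The number of boundary lattice points is Σ gcd(|Δx|,|Δy|) = gcd(14,8) + gcd(11,13) + gcd(4,29) + gcd(29,8) = 2+1+1+1 = 5.
Pick's theorem gives I = A − B/2 + 1 = 357.5 − 5/2 + 1 = 356.

356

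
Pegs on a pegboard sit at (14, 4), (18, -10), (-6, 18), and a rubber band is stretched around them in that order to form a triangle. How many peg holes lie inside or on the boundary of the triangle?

117

By the shoelace formula, twice the signed area is |(14·(-10) − 18·4) + (18·18 − (-6)·(-10)) + ((-6)·4 − 14·18)| = 224, so the area is 112.
Summing gcd(|Δx|,|Δy|) over the edges gives the boundary count: gcd(4,14) + gcd(24,28) + gcd(20,14) = 2+4+2 = 8.
Pick's theorem gives I = A − B/2 + 1 = 112 − 8/2 + 1 = 109, so the closed region contains I + B = 109 + 8 = 117 lattice points.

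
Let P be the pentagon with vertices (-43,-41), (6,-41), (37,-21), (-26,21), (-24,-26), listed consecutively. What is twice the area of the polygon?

4677

Using the shoelace formula, 2A = |((-43)·(-41) − 6·(-41)) + (6·(-21) − 37·(-41)) + (37·21 − (-26)·(-21)) + ((-26)·(-26) − (-24)·21) + ((-24)·(-41) − (-43)·(-26))| = 4677, so the area is 2338.5.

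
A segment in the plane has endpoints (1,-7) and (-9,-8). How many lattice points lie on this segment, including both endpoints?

2

The number of lattice points on a segment between lattice points is gcd(|Δx|,|Δy|) + 1 = gcd(10,1) + 1 = 1 + 1 = 2.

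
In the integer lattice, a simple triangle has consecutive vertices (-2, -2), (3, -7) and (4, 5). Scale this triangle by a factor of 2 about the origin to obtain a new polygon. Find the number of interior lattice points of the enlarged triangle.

Using the shoelace formula, 2A = |[(-2)·(-7) − 3·(-2)] + [3·5 − 4·(-7)] + [4·(-2) − (-2)·5]| = 65, so the area is 32.5.
Along each edge there are gcd(|Δx|,|Δy|)+1 lattice points, so counting each shared vertex once the boundary has gcd(5,5) + gcd(1,12) + gcd(6,7) = 5+1+1 = 7.
Scaling by 2 multiplies the area by 2² = 4 (so the new area is 130) and multiplies the boundary lattice-point count by 2, giving 14.
By Pick's theorem, the interior count of the dilated polygon is 130 − 14/2 + 1 = 124.

124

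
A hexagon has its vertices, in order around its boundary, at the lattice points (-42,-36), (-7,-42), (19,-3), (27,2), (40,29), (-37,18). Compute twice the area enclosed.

Using the shoelace formula, 2A = |[(-42)·(-42) − (-7)·(-36)] + [(-7)·(-3) − 19·(-42)] + [19·2 − 27·(-3)] + [27·29 − 40·2] + [40·18 − (-37)·29] + [(-37)·(-36) − (-42)·18]| = 7034, so the area is 3517.

7034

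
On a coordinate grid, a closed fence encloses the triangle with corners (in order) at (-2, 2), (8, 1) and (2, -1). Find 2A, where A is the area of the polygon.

26

By the shoelace formula, twice the signed area is |((-2)·1 − 8·2) + (8·(-1) − 2·1) + (2·2 − (-2)·(-1))| = 26, so the area is 13.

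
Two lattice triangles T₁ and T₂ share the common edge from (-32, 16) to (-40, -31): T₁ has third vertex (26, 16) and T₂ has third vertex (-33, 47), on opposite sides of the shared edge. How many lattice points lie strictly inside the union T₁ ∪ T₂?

The union is the simple quadrilateral with vertices (-32, 16), (26, 16), (-40, -31), (-33, 47) in order.
The shoelace formula gives twice the area as |[(-32)·16 − 26·16] + [26·(-31) − (-40)·16] + [(-40)·47 − (-33)·(-31)] + [(-33)·16 − (-32)·47]| = 3021, so the area is 1510.5.
Along each edge there are gcd(|Δx|,|Δy|)+1 lattice points, so counting each shared vertex once the boundary has gcd(58,0) + gcd(66,47) + gcd(7,78) + gcd(1,31) = 58+1+1+1 = 61.
By Pick's theorem I = A − B/2 + 1 = 1510.5 − 61/2 + 1 = 1481.

1481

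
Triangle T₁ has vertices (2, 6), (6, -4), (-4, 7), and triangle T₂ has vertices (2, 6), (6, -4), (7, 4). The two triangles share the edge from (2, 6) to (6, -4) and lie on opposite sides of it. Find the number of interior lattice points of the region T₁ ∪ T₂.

48

The union is the simple quadrilateral with vertices (2, 6), (-4, 7), (6, -4), (7, 4) in order.
Using the shoelace formula, 2A = |[2·7 − (-4)·6] + [(-4)·(-4) − 6·7] + [6·4 − 7·(-4)] + [7·6 − 2·4]| = 98, so the area is 49.
The number of boundary lattice points is Σ gcd(|Δx|,|Δy|) = gcd(6,1) + gcd(10,11) + gcd(1,8) + gcd(5,2) = 1+1+1+1 = 4.
By Pick's theorem I = A − B/2 + 1 = 49 − 4/2 + 1 = 48.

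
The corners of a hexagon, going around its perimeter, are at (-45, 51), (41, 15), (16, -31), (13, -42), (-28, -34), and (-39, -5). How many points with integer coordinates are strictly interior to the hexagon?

Using the shoelace formula, 2A = |[(-45)·15 − 41·51] + [41·(-31) − 16·15] + [16·(-42) − 13·(-31)] + [13·(-34) − (-28)·(-42)] + [(-28)·(-5) − (-39)·(-34)] + [(-39)·51 − (-45)·(-5)]| = 9564, so the area is 4782.
Summing gcd(|Δx|,|Δy|) over the edges gives the boundary count: gcd(86,36) + gcd(25,46) + gcd(3,11) + gcd(41,8) + gcd(11,29) + gcd(6,56) = 2+1+1+1+1+2 = 8.
By Pick's theorem A = I + B/2 − 1, so I = 4782 − 8/2 + 1 = 4779.

4779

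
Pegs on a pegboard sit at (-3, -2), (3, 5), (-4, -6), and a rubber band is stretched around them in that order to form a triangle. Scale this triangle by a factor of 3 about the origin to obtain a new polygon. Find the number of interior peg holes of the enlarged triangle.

73

By the shoelace formula, twice the signed area is |[(-3)·5 − 3·(-2)] + [3·(-6) − (-4)·5] + [(-4)·(-2) − (-3)·(-6)]| = 17, so the area is 8.5.
Along each edge there are gcd(|Δx|,|Δy|)+1 lattice points, so counting each shared vertex once the boundary has gcd(6,7) + gcd(7,11) + gcd(1,4) = 1+1+1 = 3.
Scaling by 3 multiplies the area by 3² = 9 (so the new area is 76.5) and multiplies the boundary lattice-point count by 3, giving 9.
By Pick's theorem, the interior count of the dilated polygon is 76.5 − 9/2 + 1 = 73.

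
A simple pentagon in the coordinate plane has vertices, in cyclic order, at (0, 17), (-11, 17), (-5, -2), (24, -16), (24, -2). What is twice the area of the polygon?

1166

Using the shoelace formula, 2A = |(0·17 − (-11)·17) + ((-11)·(-2) − (-5)·17) + ((-5)·(-16) − 24·(-2)) + (24·(-2) − 24·(-16)) + (24·17 − 0·(-2))| = 1166, so the area is 583.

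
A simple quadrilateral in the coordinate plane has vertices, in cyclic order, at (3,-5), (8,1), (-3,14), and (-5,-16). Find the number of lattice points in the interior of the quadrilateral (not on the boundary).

173

By the shoelace formula, twice the signed area is |(3·1 − 8·(-5)) + (8·14 − (-3)·1) + ((-3)·(-16) − (-5)·14) + ((-5)·(-5) − 3·(-16))| = 349, so the area is 349/2.
Along each edge there are gcd(|Δx|,|Δy|)+1 lattice points, so counting each shared vertex once the boundary has gcd(5,6) + gcd(11,13) + gcd(2,30) + gcd(8,11) = 1+1+2+1 = 5.
By Pick's theorem A = I + B/2 − 1, so I = 349/2 − 5/2 + 1 = 173.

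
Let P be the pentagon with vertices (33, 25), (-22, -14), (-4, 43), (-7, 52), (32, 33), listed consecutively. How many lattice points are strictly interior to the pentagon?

1499

By the shoelace formula, twice the signed area is |[33·(-14) − (-22)·25] + [(-22)·43 − (-4)·(-14)] + [(-4)·52 − (-7)·43] + [(-7)·33 − 32·52] + [32·25 − 33·33]| = 3005, so the area is 3005/2.
Summing gcd(|Δx|,|Δy|) over the edges gives the boundary count: gcd(55,39) + gcd(18,57) + gcd(3,9) + gcd(39,19) + gcd(1,8) = 1+3+3+1+1 = 9.
Pick's theorem gives I = A − B/2 + 1 = 3005/2 − 9/2 + 1 = 1499.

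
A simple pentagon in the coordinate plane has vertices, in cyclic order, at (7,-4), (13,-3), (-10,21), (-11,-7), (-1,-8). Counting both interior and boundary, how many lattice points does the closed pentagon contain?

The shoelace formula gives twice the area as |[7·(-3) − 13·(-4)] + [13·21 − (-10)·(-3)] + [(-10)·(-7) − (-11)·21] + [(-11)·(-8) − (-1)·(-7)] + [(-1)·(-4) − 7·(-8)]| = 716, so the area is 358.
Along each edge there are gcd(|Δx|,|Δy|)+1 lattice points, so counting each shared vertex once the boundary has gcd(6,1) + gcd(23,24) + gcd(1,28) + gcd(10,1) + gcd(8,4) = 1+1+1+1+4 = 8.
Pick's theorem gives I = A − B/2 + 1 = 358 − 8/2 + 1 = 355, so the closed region contains I + B = 355 + 8 = 363 lattice points.

363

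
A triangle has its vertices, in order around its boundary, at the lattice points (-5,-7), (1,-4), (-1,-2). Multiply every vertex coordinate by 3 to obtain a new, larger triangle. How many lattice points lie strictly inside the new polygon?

73

The shoelace formula gives twice the area as |[(-5)·(-4) − 1·(-7)] + [1·(-2) − (-1)·(-4)] + [(-1)·(-7) − (-5)·(-2)]| = 18, so the area is 9.
Along each edge there are gcd(|Δx|,|Δy|)+1 lattice points, so counting each shared vertex once the boundary has gcd(6,3) + gcd(2,2) + gcd(4,5) = 3+2+1 = 6.
Scaling by 3 multiplies the area by 3² = 9 (so the new area is 81) and multiplies the boundary lattice-point count by 3, giving 18.
By Pick's theorem, the interior count of the dilated polygon is 81 − 18/2 + 1 = 73.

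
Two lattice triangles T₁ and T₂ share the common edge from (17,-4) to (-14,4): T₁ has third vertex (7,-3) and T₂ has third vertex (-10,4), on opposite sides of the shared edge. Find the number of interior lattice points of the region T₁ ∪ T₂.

35

The union is the simple quadrilateral with vertices (17,-4), (7,-3), (-14,4), (-10,4) in order.
The shoelace formula gives twice the area as |(17·(-3) − 7·(-4)) + (7·4 − (-14)·(-3)) + ((-14)·4 − (-10)·4) + ((-10)·(-4) − 17·4)| = 81, so the area is 40.5.
Summing gcd(|Δx|,|Δy|) over the edges gives the boundary count: gcd(10,1) + gcd(21,7) + gcd(4,0) + gcd(27,8) = 1+7+4+1 = 13.
By Pick's theorem I = A − B/2 + 1 = 40.5 − 13/2 + 1 = 35.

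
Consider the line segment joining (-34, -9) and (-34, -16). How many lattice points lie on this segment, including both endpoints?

The number of lattice points on a segment between lattice points is gcd(|Δx|,|Δy|) + 1 = gcd(0,7) + 1 = 7 + 1 = 8.

8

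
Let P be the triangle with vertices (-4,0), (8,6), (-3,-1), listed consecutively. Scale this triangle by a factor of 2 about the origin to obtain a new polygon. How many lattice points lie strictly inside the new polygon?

Using the shoelace formula, 2A = |[(-4)·6 − 8·0] + [8·(-1) − (-3)·6] + [(-3)·0 − (-4)·(-1)]| = 18, so the area is 9.
Summing gcd(|Δx|,|Δy|) over the edges gives the boundary count: gcd(12,6) + gcd(11,7) + gcd(1,1) = 6+1+1 = 8.
Scaling by 2 multiplies the area by 2² = 4 (so the new area is 36) and multiplies the boundary lattice-point count by 2, giving 16.
By Pick's theorem, the interior count of the dilated polygon is 36 − 16/2 + 1 = 29.

29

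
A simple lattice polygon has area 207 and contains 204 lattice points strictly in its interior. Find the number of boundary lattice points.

8

Pick's theorem gives A = I + B/2 − 1, so B = 2(A − I + 1) = 2(207 − 204 + 1) = 8.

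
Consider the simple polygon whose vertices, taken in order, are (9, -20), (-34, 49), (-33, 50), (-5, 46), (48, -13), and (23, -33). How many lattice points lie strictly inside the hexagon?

By the shoelace formula, twice the signed area is |(9·49 − (-34)·(-20)) + ((-34)·50 − (-33)·49) + ((-33)·46 − (-5)·50) + ((-5)·(-13) − 48·46) + (48·(-33) − 23·(-13)) + (23·(-20) − 9·(-33))| = 5181, so the area is 2590.5.
The number of boundary lattice points is Σ gcd(|Δx|,|Δy|) = gcd(43,69) + gcd(1,1) + gcd(28,4) + gcd(53,59) + gcd(25,20) + gcd(14,13) = 1+1+4+1+5+1 = 13.
By Pick's theorem A = I + B/2 − 1, so I = 2590.5 − 13/2 + 1 = 2585.

2585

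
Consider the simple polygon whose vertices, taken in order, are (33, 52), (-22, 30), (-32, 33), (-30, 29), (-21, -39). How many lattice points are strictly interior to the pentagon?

2195

By the shoelace formula, twice the signed area is |(33·30 − (-22)·52) + ((-22)·33 − (-32)·30) + ((-32)·29 − (-30)·33) + ((-30)·(-39) − (-21)·29) + ((-21)·52 − 33·(-39))| = 4404, so the area is 2202.
Summing gcd(|Δx|,|Δy|) over the edges gives the boundary count: gcd(55,22) + gcd(10,3) + gcd(2,4) + gcd(9,68) + gcd(54,91) = 11+1+2+1+1 = 16.
Pick's theorem gives I = A − B/2 + 1 = 2202 − 16/2 + 1 = 2195.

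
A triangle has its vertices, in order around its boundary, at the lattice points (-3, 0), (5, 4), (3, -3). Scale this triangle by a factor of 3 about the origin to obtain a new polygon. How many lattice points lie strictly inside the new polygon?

205

The shoelace formula gives twice the area as |[(-3)·4 − 5·0] + [5·(-3) − 3·4] + [3·0 − (-3)·(-3)]| = 48, so the area is 24.
The number of boundary lattice points is Σ gcd(|Δx|,|Δy|) = gcd(8,4) + gcd(2,7) + gcd(6,3) = 4+1+3 = 8.
Scaling by 3 multiplies the area by 3² = 9 (so the new area is 216) and multiplies the boundary lattice-point count by 3, giving 24.
By Pick's theorem, the interior count of the dilated polygon is 216 − 24/2 + 1 = 205.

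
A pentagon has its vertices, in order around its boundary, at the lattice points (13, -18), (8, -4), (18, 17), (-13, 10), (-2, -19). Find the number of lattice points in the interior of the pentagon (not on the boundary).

624

By the shoelace formula, twice the signed area is |(13·(-4) − 8·(-18)) + (8·17 − 18·(-4)) + (18·10 − (-13)·17) + ((-13)·(-19) − (-2)·10) + ((-2)·(-18) − 13·(-19))| = 1251, so the area is 1251/2.
The number of boundary lattice points is Σ gcd(|Δx|,|Δy|) = gcd(5,14) + gcd(10,21) + gcd(31,7) + gcd(11,29) + gcd(15,1) = 1+1+1+1+1 = 5.
Pick's theorem gives I = A − B/2 + 1 = 1251/2 − 5/2 + 1 = 624.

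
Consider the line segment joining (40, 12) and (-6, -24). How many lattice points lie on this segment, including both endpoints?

3

The number of lattice points on a segment between lattice points is gcd(|Δx|,|Δy|) + 1 = gcd(46,36) + 1 = 2 + 1 = 3.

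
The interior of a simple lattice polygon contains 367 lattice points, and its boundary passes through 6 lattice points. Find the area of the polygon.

369

By Pick's theorem, A = I + B/2 − 1 = 367 + 6/2 − 1 = 369.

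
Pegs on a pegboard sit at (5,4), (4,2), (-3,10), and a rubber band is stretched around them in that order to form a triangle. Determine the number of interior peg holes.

10

By the shoelace formula, twice the signed area is |(5·2 − 4·4) + (4·10 − (-3)·2) + ((-3)·4 − 5·10)| = 22, so the area is 11.
The number of boundary lattice points is Σ gcd(|Δx|,|Δy|) = gcd(1,2) + gcd(7,8) + gcd(8,6) = 1+1+2 = 4.
Pick's theorem gives I = A − B/2 + 1 = 11 − 4/2 + 1 = 10.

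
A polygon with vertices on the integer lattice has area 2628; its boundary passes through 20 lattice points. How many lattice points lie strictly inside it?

2619

From Pick's theorem, I = A − B/2 + 1 = 2628 − 20/2 + 1 = 2619.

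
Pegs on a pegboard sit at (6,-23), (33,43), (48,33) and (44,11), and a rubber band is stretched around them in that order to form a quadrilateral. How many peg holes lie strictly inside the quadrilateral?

By the shoelace formula, twice the signed area is |(6·43 − 33·(-23)) + (33·33 − 48·43) + (48·11 − 44·33) + (44·(-23) − 6·11)| = 1960, so the area is 980.
Summing gcd(|Δx|,|Δy|) over the edges gives the boundary count: gcd(27,66) + gcd(15,10) + gcd(4,22) + gcd(38,34) = 3+5+2+2 = 12.
By Pick's theorem A = I + B/2 − 1, so I = 980 − 12/2 + 1 = 975.

975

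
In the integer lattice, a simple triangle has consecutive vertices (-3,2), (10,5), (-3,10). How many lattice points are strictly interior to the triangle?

48

Using the shoelace formula, 2A = |((-3)·5 − 10·2) + (10·10 − (-3)·5) + ((-3)·2 − (-3)·10)| = 104, so the area is 52.
Summing gcd(|Δx|,|Δy|) over the edges gives the boundary count: gcd(13,3) + gcd(13,5) + gcd(0,8) = 1+1+8 = 10.
By Pick's theorem A = I + B/2 − 1, so I = 52 − 10/2 + 1 = 48.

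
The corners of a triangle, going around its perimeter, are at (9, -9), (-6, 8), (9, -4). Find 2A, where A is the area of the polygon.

75

The shoelace formula gives twice the area as |[9·8 − (-6)·(-9)] + [(-6)·(-4) − 9·8] + [9·(-9) − 9·(-4)]| = 75, so the area is 75/2.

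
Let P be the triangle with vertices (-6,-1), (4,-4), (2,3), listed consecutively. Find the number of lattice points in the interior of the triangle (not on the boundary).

30

Using the shoelace formula, 2A = |((-6)·(-4) − 4·(-1)) + (4·3 − 2·(-4)) + (2·(-1) − (-6)·3)| = 64, so the area is 32.
Summing gcd(|Δx|,|Δy|) over the edges gives the boundary count: gcd(10,3) + gcd(2,7) + gcd(8,4) = 1+1+4 = 6.
By Pick's theorem A = I + B/2 − 1, so I = 32 − 6/2 + 1 = 30.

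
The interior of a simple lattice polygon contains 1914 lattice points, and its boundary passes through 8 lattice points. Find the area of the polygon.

1917

By Pick's theorem, A = I + B/2 − 1 = 1914 + 8/2 − 1 = 1917.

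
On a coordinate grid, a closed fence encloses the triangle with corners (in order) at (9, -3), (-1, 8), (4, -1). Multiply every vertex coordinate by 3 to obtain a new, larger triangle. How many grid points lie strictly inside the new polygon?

154

By the shoelace formula, twice the signed area is |(9·8 − (-1)·(-3)) + ((-1)·(-1) − 4·8) + (4·(-3) − 9·(-1))| = 35, so the area is 35/2.
Summing gcd(|Δx|,|Δy|) over the edges gives the boundary count: gcd(10,11) + gcd(5,9) + gcd(5,2) = 1+1+1 = 3.
Scaling by 3 multiplies the area by 3² = 9 (so the new area is 315/2) and multiplies the boundary lattice-point count by 3, giving 9.
By Pick's theorem, the interior count of the dilated polygon is 315/2 − 9/2 + 1 = 154.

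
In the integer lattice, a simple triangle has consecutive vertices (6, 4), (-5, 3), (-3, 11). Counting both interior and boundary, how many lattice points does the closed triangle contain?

46

By the shoelace formula, twice the signed area is |[6·3 − (-5)·4] + [(-5)·11 − (-3)·3] + [(-3)·4 − 6·11]| = 86, so the area is 43.
The number of boundary lattice points is Σ gcd(|Δx|,|Δy|) = gcd(11,1) + gcd(2,8) + gcd(9,7) = 1+2+1 = 4.
Pick's theorem gives I = A − B/2 + 1 = 43 − 4/2 + 1 = 42, so the closed region contains I + B = 42 + 4 = 46 lattice points.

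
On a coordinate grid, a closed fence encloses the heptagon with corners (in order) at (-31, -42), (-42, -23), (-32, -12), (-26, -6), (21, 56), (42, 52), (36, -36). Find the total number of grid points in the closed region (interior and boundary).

Using the shoelace formula, 2A = |[(-31)·(-23) − (-42)·(-42)] + [(-42)·(-12) − (-32)·(-23)] + [(-32)·(-6) − (-26)·(-12)] + [(-26)·56 − 21·(-6)] + [21·52 − 42·56] + [42·(-36) − 36·52] + [36·(-42) − (-31)·(-36)]| = 10005, so the area is 5002.5.
Summing gcd(|Δx|,|Δy|) over the edges gives the boundary count: gcd(11,19) + gcd(10,11) + gcd(6,6) + gcd(47,62) + gcd(21,4) + gcd(6,88) + gcd(67,6) = 1+1+6+1+1+2+1 = 13.
Pick's theorem gives I = A − B/2 + 1 = 5002.5 − 13/2 + 1 = 4997, so the closed region contains I + B = 4997 + 13 = 5010 lattice points.

5010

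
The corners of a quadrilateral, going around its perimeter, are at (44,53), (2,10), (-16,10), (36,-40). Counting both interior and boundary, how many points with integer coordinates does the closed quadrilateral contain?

2243

The shoelace formula gives twice the area as |[44·10 − 2·53] + [2·10 − (-16)·10] + [(-16)·(-40) − 36·10] + [36·53 − 44·(-40)]| = 4462, so the area is 2231.
Summing gcd(|Δx|,|Δy|) over the edges gives the boundary count: gcd(42,43) + gcd(18,0) + gcd(52,50) + gcd(8,93) = 1+18+2+1 = 22.
Pick's theorem gives I = A − B/2 + 1 = 2231 − 22/2 + 1 = 2221, so the closed region contains I + B = 2221 + 22 = 2243 lattice points.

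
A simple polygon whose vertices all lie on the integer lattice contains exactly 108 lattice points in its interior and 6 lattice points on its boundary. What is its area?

Pick's theorem states A = I + B/2 − 1, so A = 108 + 6/2 − 1 = 110.

110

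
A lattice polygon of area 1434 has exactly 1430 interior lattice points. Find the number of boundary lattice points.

Pick's theorem gives A = I + B/2 − 1, so B = 2(A − I + 1) = 2(1434 − 1430 + 1) = 10.

10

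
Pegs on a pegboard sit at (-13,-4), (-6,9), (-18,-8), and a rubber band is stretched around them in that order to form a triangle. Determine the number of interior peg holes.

18

Using the shoelace formula, 2A = |((-13)·9 − (-6)·(-4)) + ((-6)·(-8) − (-18)·9) + ((-18)·(-4) − (-13)·(-8))| = 37, so the area is 37/2.
The number of boundary lattice points is Σ gcd(|Δx|,|Δy|) = gcd(7,13) + gcd(12,17) + gcd(5,4) = 1+1+1 = 3.
By Pick's theorem A = I + B/2 − 1, so I = 37/2 − 3/2 + 1 = 18.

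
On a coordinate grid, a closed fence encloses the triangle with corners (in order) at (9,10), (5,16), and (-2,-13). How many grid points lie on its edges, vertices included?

4

Summing gcd(|Δx|,|Δy|) over the edges gives the boundary count: gcd(4,6) + gcd(7,29) + gcd(11,23) = 2+1+1 = 4.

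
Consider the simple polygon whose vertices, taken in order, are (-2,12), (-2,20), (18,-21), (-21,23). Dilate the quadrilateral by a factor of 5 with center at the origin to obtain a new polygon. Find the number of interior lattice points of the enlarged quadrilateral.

7061

The shoelace formula gives twice the area as |((-2)·20 − (-2)·12) + ((-2)·(-21) − 18·20) + (18·23 − (-21)·(-21)) + ((-21)·12 − (-2)·23)| = 567, so the area is 567/2.
Along each edge there are gcd(|Δx|,|Δy|)+1 lattice points, so counting each shared vertex once the boundary has gcd(0,8) + gcd(20,41) + gcd(39,44) + gcd(19,11) = 8+1+1+1 = 11.
Scaling by 5 multiplies the area by 5² = 25 (so the new area is 7087.5) and multiplies the boundary lattice-point count by 5, giving 55.
By Pick's theorem, the interior count of the dilated polygon is 7087.5 − 55/2 + 1 = 7061.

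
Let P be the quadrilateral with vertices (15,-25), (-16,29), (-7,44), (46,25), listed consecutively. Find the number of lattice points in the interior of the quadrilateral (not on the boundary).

The shoelace formula gives twice the area as |[15·29 − (-16)·(-25)] + [(-16)·44 − (-7)·29] + [(-7)·25 − 46·44] + [46·(-25) − 15·25]| = 4190, so the area is 2095.
Summing gcd(|Δx|,|Δy|) over the edges gives the boundary count: gcd(31,54) + gcd(9,15) + gcd(53,19) + gcd(31,50) = 1+3+1+1 = 6.
Pick's theorem gives I = A − B/2 + 1 = 2095 − 6/2 + 1 = 2093.

2093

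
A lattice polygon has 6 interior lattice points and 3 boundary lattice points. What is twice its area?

13

By Pick's theorem, A = I + B/2 − 1 = 6 + 3/2 − 1 = 13/2.
Hence 2A = 13.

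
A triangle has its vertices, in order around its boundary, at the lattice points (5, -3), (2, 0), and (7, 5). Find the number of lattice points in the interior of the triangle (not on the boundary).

11

The shoelace formula gives twice the area as |[5·0 − 2·(-3)] + [2·5 − 7·0] + [7·(-3) − 5·5]| = 30, so the area is 15.
The number of boundary lattice points is Σ gcd(|Δx|,|Δy|) = gcd(3,3) + gcd(5,5) + gcd(2,8) = 3+5+2 = 10.
Pick's theorem gives I = A − B/2 + 1 = 15 − 10/2 + 1 = 11.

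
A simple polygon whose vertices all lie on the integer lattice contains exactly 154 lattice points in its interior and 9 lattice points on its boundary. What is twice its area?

Pick's theorem states A = I + B/2 − 1, so A = 154 + 9/2 − 1 = 315/2.
Hence 2A = 315.

315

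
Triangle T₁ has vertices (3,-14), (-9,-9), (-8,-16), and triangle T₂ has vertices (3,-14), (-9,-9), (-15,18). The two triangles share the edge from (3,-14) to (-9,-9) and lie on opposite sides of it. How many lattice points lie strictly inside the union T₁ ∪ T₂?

The union is the simple quadrilateral with vertices (3,-14), (-8,-16), (-9,-9), (-15,18) in order.
Using the shoelace formula, 2A = |(3·(-16) − (-8)·(-14)) + ((-8)·(-9) − (-9)·(-16)) + ((-9)·18 − (-15)·(-9)) + ((-15)·(-14) − 3·18)| = 373, so the area is 373/2.
Along each edge there are gcd(|Δx|,|Δy|)+1 lattice points, so counting each shared vertex once the boundary has gcd(11,2) + gcd(1,7) + gcd(6,27) + gcd(18,32) = 1+1+3+2 = 7.
By Pick's theorem I = A − B/2 + 1 = 373/2 − 7/2 + 1 = 184.

184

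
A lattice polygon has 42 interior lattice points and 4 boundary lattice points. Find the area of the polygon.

43

Pick's theorem states A = I + B/2 − 1, so A = 42 + 4/2 − 1 = 43.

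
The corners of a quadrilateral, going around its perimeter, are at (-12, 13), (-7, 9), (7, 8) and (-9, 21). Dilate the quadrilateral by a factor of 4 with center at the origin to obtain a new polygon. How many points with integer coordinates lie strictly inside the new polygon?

1737

Using the shoelace formula, 2A = |((-12)·9 − (-7)·13) + ((-7)·8 − 7·9) + (7·21 − (-9)·8) + ((-9)·13 − (-12)·21)| = 218, so the area is 109.
The number of boundary lattice points is Σ gcd(|Δx|,|Δy|) = gcd(5,4) + gcd(14,1) + gcd(16,13) + gcd(3,8) = 1+1+1+1 = 4.
Scaling by 4 multiplies the area by 4² = 16 (so the new area is 1744) and multiplies the boundary lattice-point count by 4, giving 16.
By Pick's theorem, the interior count of the dilated polygon is 1744 − 16/2 + 1 = 1737.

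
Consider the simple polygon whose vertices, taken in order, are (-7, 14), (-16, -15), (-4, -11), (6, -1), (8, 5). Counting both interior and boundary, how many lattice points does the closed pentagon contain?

361

By the shoelace formula, twice the signed area is |[(-7)·(-15) − (-16)·14] + [(-16)·(-11) − (-4)·(-15)] + [(-4)·(-1) − 6·(-11)] + [6·5 − 8·(-1)] + [8·14 − (-7)·5]| = 700, so the area is 350.
Summing gcd(|Δx|,|Δy|) over the edges gives the boundary count: gcd(9,29) + gcd(12,4) + gcd(10,10) + gcd(2,6) + gcd(15,9) = 1+4+10+2+3 = 20.
Pick's theorem gives I = A − B/2 + 1 = 350 − 20/2 + 1 = 341, so the closed region contains I + B = 341 + 20 = 361 lattice points.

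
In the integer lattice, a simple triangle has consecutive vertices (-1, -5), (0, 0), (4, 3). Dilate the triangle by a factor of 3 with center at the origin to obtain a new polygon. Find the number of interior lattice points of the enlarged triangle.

73

The shoelace formula gives twice the area as |[(-1)·0 − 0·(-5)] + [0·3 − 4·0] + [4·(-5) − (-1)·3]| = 17, so the area is 8.5.
Along each edge there are gcd(|Δx|,|Δy|)+1 lattice points, so counting each shared vertex once the boundary has gcd(1,5) + gcd(4,3) + gcd(5,8) = 1+1+1 = 3.
Scaling by 3 multiplies the area by 3² = 9 (so the new area is 76.5) and multiplies the boundary lattice-point count by 3, giving 9.
By Pick's theorem, the interior count of the dilated polygon is 76.5 − 9/2 + 1 = 73.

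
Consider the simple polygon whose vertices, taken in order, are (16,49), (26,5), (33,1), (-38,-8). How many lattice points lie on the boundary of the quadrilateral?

Summing gcd(|Δx|,|Δy|) over the edges gives the boundary count: gcd(10,44) + gcd(7,4) + gcd(71,9) + gcd(54,57) = 2+1+1+3 = 7.

7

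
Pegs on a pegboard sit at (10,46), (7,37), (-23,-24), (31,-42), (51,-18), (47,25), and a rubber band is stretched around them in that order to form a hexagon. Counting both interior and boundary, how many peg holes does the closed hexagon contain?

4044

By the shoelace formula, twice the signed area is |(10·37 − 7·46) + (7·(-24) − (-23)·37) + ((-23)·(-42) − 31·(-24)) + (31·(-18) − 51·(-42)) + (51·25 − 47·(-18)) + (47·46 − 10·25)| = 8058, so the area is 4029.
Summing gcd(|Δx|,|Δy|) over the edges gives the boundary count: gcd(3,9) + gcd(30,61) + gcd(54,18) + gcd(20,24) + gcd(4,43) + gcd(37,21) = 3+1+18+4+1+1 = 28.
Pick's theorem gives I = A − B/2 + 1 = 4029 − 28/2 + 1 = 4016, so the closed region contains I + B = 4016 + 28 = 4044 lattice points.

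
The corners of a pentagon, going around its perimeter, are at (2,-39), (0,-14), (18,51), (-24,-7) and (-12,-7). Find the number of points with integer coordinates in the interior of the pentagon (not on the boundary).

By the shoelace formula, twice the signed area is |[2·(-14) − 0·(-39)] + [0·51 − 18·(-14)] + [18·(-7) − (-24)·51] + [(-24)·(-7) − (-12)·(-7)] + [(-12)·(-39) − 2·(-7)]| = 1888, so the area is 944.
Summing gcd(|Δx|,|Δy|) over the edges gives the boundary count: gcd(2,25) + gcd(18,65) + gcd(42,58) + gcd(12,0) + gcd(14,32) = 1+1+2+12+2 = 18.
Pick's theorem gives I = A − B/2 + 1 = 944 − 18/2 + 1 = 936.

936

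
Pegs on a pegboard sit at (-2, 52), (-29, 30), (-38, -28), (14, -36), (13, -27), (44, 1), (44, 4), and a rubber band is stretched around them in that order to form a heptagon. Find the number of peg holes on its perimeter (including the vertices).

13

The number of boundary lattice points is Σ gcd(|Δx|,|Δy|) = gcd(27,22) + gcd(9,58) + gcd(52,8) + gcd(1,9) + gcd(31,28) + gcd(0,3) + gcd(46,48) = 1+1+4+1+1+3+2 = 13.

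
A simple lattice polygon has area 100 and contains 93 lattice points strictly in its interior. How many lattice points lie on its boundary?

16

Pick's theorem gives A = I + B/2 − 1, so B = 2(A − I + 1) = 2(100 − 93 + 1) = 16.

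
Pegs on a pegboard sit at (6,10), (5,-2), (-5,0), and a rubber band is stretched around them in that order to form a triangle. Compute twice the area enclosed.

122

By the shoelace formula, twice the signed area is |(6·(-2) − 5·10) + (5·0 − (-5)·(-2)) + ((-5)·10 − 6·0)| = 122, so the area is 61.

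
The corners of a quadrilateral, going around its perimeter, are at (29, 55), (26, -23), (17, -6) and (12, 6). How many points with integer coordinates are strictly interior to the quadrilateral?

599

The shoelace formula gives twice the area as |[29·(-23) − 26·55] + [26·(-6) − 17·(-23)] + [17·6 − 12·(-6)] + [12·55 − 29·6]| = 1202, so the area is 601.
Summing gcd(|Δx|,|Δy|) over the edges gives the boundary count: gcd(3,78) + gcd(9,17) + gcd(5,12) + gcd(17,49) = 3+1+1+1 = 6.
By Pick's theorem A = I + B/2 − 1, so I = 601 − 6/2 + 1 = 599.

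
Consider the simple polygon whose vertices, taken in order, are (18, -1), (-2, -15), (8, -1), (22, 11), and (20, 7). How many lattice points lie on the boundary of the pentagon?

10

Summing gcd(|Δx|,|Δy|) over the edges gives the boundary count: gcd(20,14) + gcd(10,14) + gcd(14,12) + gcd(2,4) + gcd(2,8) = 2+2+2+2+2 = 10.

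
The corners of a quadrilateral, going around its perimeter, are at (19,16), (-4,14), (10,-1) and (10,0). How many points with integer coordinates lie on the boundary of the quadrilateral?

The number of boundary lattice points is Σ gcd(|Δx|,|Δy|) = gcd(23,2) + gcd(14,15) + gcd(0,1) + gcd(9,16) = 1+1+1+1 = 4.

4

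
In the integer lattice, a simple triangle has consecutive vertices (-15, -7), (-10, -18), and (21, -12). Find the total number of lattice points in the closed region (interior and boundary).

Using the shoelace formula, 2A = |((-15)·(-18) − (-10)·(-7)) + ((-10)·(-12) − 21·(-18)) + (21·(-7) − (-15)·(-12))| = 371, so the area is 371/2.
Along each edge there are gcd(|Δx|,|Δy|)+1 lattice points, so counting each shared vertex once the boundary has gcd(5,11) + gcd(31,6) + gcd(36,5) = 1+1+1 = 3.
Pick's theorem gives I = A − B/2 + 1 = 371/2 − 3/2 + 1 = 185, so the closed region contains I + B = 185 + 3 = 188 lattice points.

188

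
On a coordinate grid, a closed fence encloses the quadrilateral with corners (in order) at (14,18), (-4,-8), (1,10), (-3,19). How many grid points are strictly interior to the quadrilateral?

170

Using the shoelace formula, 2A = |(14·(-8) − (-4)·18) + ((-4)·10 − 1·(-8)) + (1·19 − (-3)·10) + ((-3)·18 − 14·19)| = 343, so the area is 343/2.
Along each edge there are gcd(|Δx|,|Δy|)+1 lattice points, so counting each shared vertex once the boundary has gcd(18,26) + gcd(5,18) + gcd(4,9) + gcd(17,1) = 2+1+1+1 = 5.
Pick's theorem gives I = A − B/2 + 1 = 343/2 − 5/2 + 1 = 170.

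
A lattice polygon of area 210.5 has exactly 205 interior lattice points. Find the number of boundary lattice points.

13

Pick's theorem gives A = I + B/2 − 1, so B = 2(A − I + 1) = 2(210.5 − 205 + 1) = 13.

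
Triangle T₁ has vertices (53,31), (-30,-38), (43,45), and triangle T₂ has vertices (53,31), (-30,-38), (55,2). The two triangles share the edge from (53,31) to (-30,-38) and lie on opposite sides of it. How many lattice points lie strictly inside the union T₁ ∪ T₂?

2195

The union is the simple quadrilateral with vertices (53,31), (43,45), (-30,-38), (55,2) in order.
The shoelace formula gives twice the area as |[53·45 − 43·31] + [43·(-38) − (-30)·45] + [(-30)·2 − 55·(-38)] + [55·31 − 53·2]| = 4397, so the area is 4397/2.
The number of boundary lattice points is Σ gcd(|Δx|,|Δy|) = gcd(10,14) + gcd(73,83) + gcd(85,40) + gcd(2,29) = 2+1+5+1 = 9.
By Pick's theorem I = A − B/2 + 1 = 4397/2 − 9/2 + 1 = 2195.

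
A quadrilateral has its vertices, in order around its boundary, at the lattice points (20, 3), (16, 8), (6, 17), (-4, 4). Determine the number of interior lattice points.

167

By the shoelace formula, twice the signed area is |(20·8 − 16·3) + (16·17 − 6·8) + (6·4 − (-4)·17) + ((-4)·3 − 20·4)| = 336, so the area is 168.
The number of boundary lattice points is Σ gcd(|Δx|,|Δy|) = gcd(4,5) + gcd(10,9) + gcd(10,13) + gcd(24,1) = 1+1+1+1 = 4.
Pick's theorem gives I = A − B/2 + 1 = 168 − 4/2 + 1 = 167.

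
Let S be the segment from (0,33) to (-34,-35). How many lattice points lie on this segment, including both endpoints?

The number of lattice points on a segment between lattice points is gcd(|Δx|,|Δy|) + 1 = gcd(34,68) + 1 = 34 + 1 = 35.

35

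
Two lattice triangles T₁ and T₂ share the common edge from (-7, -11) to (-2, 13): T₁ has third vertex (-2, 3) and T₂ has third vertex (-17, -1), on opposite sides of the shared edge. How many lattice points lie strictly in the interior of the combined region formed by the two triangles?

The union is the simple quadrilateral with vertices (-7, -11), (-2, 3), (-2, 13), (-17, -1) in order.
By the shoelace formula, twice the signed area is |((-7)·3 − (-2)·(-11)) + ((-2)·13 − (-2)·3) + ((-2)·(-1) − (-17)·13) + ((-17)·(-11) − (-7)·(-1))| = 340, so the area is 170.
Summing gcd(|Δx|,|Δy|) over the edges gives the boundary count: gcd(5,14) + gcd(0,10) + gcd(15,14) + gcd(10,10) = 1+10+1+10 = 22.
By Pick's theorem I = A − B/2 + 1 = 170 − 22/2 + 1 = 160.

160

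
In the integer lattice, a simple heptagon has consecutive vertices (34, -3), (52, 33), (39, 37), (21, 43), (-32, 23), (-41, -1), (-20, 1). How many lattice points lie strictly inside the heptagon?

2792

By the shoelace formula, twice the signed area is |(34·33 − 52·(-3)) + (52·37 − 39·33) + (39·43 − 21·37) + (21·23 − (-32)·43) + ((-32)·(-1) − (-41)·23) + ((-41)·1 − (-20)·(-1)) + ((-20)·(-3) − 34·1)| = 5614, so the area is 2807.
Summing gcd(|Δx|,|Δy|) over the edges gives the boundary count: gcd(18,36) + gcd(13,4) + gcd(18,6) + gcd(53,20) + gcd(9,24) + gcd(21,2) + gcd(54,4) = 18+1+6+1+3+1+2 = 32.
By Pick's theorem A = I + B/2 − 1, so I = 2807 − 32/2 + 1 = 2792.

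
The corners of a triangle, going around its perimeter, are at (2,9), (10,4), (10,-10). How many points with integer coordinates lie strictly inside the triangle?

49

The shoelace formula gives twice the area as |(2·4 − 10·9) + (10·(-10) − 10·4) + (10·9 − 2·(-10))| = 112, so the area is 56.
The number of boundary lattice points is Σ gcd(|Δx|,|Δy|) = gcd(8,5) + gcd(0,14) + gcd(8,19) = 1+14+1 = 16.
By Pick's theorem A = I + B/2 − 1, so I = 56 − 16/2 + 1 = 49.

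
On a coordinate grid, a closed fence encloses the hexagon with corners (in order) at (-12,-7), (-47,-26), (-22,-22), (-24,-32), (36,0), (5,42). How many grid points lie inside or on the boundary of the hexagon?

1883

Using the shoelace formula, 2A = |((-12)·(-26) − (-47)·(-7)) + ((-47)·(-22) − (-22)·(-26)) + ((-22)·(-32) − (-24)·(-22)) + ((-24)·0 − 36·(-32)) + (36·42 − 5·0) + (5·(-7) − (-12)·42)| = 3754, so the area is 1877.
The number of boundary lattice points is Σ gcd(|Δx|,|Δy|) = gcd(35,19) + gcd(25,4) + gcd(2,10) + gcd(60,32) + gcd(31,42) + gcd(17,49) = 1+1+2+4+1+1 = 10.
Pick's theorem gives I = A − B/2 + 1 = 1877 − 10/2 + 1 = 1873, so the closed region contains I + B = 1873 + 10 = 1883 lattice points.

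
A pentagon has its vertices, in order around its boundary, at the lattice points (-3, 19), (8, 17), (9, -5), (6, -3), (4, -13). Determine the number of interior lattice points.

The shoelace formula gives twice the area as |((-3)·17 − 8·19) + (8·(-5) − 9·17) + (9·(-3) − 6·(-5)) + (6·(-13) − 4·(-3)) + (4·19 − (-3)·(-13))| = 422, so the area is 211.
The number of boundary lattice points is Σ gcd(|Δx|,|Δy|) = gcd(11,2) + gcd(1,22) + gcd(3,2) + gcd(2,10) + gcd(7,32) = 1+1+1+2+1 = 6.
By Pick's theorem A = I + B/2 − 1, so I = 211 − 6/2 + 1 = 209.

209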